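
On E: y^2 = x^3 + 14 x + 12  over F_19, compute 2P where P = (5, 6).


Doubling: s = (3 x1^2 + a) / (2 y1)
s = (3*5^2 + 14) / (2*6) mod 19 = 9
x3 = s^2 - 2 x1 mod 19 = 9^2 - 2*5 = 14
y3 = s (x1 - x3) - y1 mod 19 = 9 * (5 - 14) - 6 = 8

2P = (14, 8)


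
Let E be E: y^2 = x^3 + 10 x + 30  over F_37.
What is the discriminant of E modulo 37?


4 a^3 + 27 b^2 = 4*10^3 + 27*30^2 = 4000 + 24300 = 28300
Delta = -16 * (28300) = -452800
Delta mod 37 = 6

Delta = 6 (mod 37)


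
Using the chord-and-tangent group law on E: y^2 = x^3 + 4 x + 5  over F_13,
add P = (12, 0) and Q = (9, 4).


P != Q, so use the chord formula.
s = (y2 - y1) / (x2 - x1) = (4) / (10) mod 13 = 3
x3 = s^2 - x1 - x2 mod 13 = 3^2 - 12 - 9 = 1
y3 = s (x1 - x3) - y1 mod 13 = 3 * (12 - 1) - 0 = 7

P + Q = (1, 7)


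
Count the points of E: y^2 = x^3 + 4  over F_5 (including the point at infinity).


For each x in F_5, count y with y^2 = x^3 + 0 x + 4 mod 5:
  x = 0: RHS = 4, y in [2, 3]  -> 2 point(s)
  x = 1: RHS = 0, y in [0]  -> 1 point(s)
  x = 3: RHS = 1, y in [1, 4]  -> 2 point(s)
Affine points: 5. Add the point at infinity: total = 6.

#E(F_5) = 6


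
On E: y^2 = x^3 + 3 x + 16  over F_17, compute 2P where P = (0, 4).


k = 2 = 10_2 (binary, LSB first: 01)
Double-and-add from P = (0, 4):
  bit 0 = 0: acc unchanged = O
  bit 1 = 1: acc = O + (2, 8) = (2, 8)

2P = (2, 8)


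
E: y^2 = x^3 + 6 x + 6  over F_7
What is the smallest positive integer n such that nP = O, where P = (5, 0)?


Compute successive multiples of P until we hit O:
  1P = (5, 0)
  2P = O

ord(P) = 2


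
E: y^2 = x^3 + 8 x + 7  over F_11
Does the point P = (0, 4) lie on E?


Check whether y^2 = x^3 + 8 x + 7 (mod 11) for (x, y) = (0, 4).
LHS: y^2 = 4^2 mod 11 = 5
RHS: x^3 + 8 x + 7 = 0^3 + 8*0 + 7 mod 11 = 7
LHS != RHS

No, not on the curve


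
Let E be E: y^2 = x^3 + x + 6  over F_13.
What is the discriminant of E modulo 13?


4 a^3 + 27 b^2 = 4*1^3 + 27*6^2 = 4 + 972 = 976
Delta = -16 * (976) = -15616
Delta mod 13 = 10

Delta = 10 (mod 13)


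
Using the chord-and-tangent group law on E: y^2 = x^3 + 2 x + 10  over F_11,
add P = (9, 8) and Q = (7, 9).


P != Q, so use the chord formula.
s = (y2 - y1) / (x2 - x1) = (1) / (9) mod 11 = 5
x3 = s^2 - x1 - x2 mod 11 = 5^2 - 9 - 7 = 9
y3 = s (x1 - x3) - y1 mod 11 = 5 * (9 - 9) - 8 = 3

P + Q = (9, 3)


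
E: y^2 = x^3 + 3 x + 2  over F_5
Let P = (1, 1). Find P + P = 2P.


Doubling: s = (3 x1^2 + a) / (2 y1)
s = (3*1^2 + 3) / (2*1) mod 5 = 3
x3 = s^2 - 2 x1 mod 5 = 3^2 - 2*1 = 2
y3 = s (x1 - x3) - y1 mod 5 = 3 * (1 - 2) - 1 = 1

2P = (2, 1)


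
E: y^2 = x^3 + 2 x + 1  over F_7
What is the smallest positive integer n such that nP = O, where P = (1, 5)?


Compute successive multiples of P until we hit O:
  1P = (1, 5)
  2P = (0, 6)
  3P = (0, 1)
  4P = (1, 2)
  5P = O

ord(P) = 5


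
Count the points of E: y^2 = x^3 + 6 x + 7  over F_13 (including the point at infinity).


For each x in F_13, count y with y^2 = x^3 + 6 x + 7 mod 13:
  x = 1: RHS = 1, y in [1, 12]  -> 2 point(s)
  x = 2: RHS = 1, y in [1, 12]  -> 2 point(s)
  x = 3: RHS = 0, y in [0]  -> 1 point(s)
  x = 4: RHS = 4, y in [2, 11]  -> 2 point(s)
  x = 6: RHS = 12, y in [5, 8]  -> 2 point(s)
  x = 9: RHS = 10, y in [6, 7]  -> 2 point(s)
  x = 10: RHS = 1, y in [1, 12]  -> 2 point(s)
  x = 11: RHS = 0, y in [0]  -> 1 point(s)
  x = 12: RHS = 0, y in [0]  -> 1 point(s)
Affine points: 15. Add the point at infinity: total = 16.

#E(F_13) = 16


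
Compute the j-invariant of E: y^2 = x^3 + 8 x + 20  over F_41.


Delta = -16(4 a^3 + 27 b^2) mod 41 = 6
-1728 * (4 a)^3 = -1728 * (4*8)^3 mod 41 = 28
j = 28 * 6^(-1) mod 41 = 32

j = 32 (mod 41)


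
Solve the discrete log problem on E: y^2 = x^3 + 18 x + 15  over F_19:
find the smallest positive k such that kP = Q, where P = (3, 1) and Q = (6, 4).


Enumerate multiples of P until we hit Q = (6, 4):
  1P = (3, 1)
  2P = (11, 9)
  3P = (6, 15)
  4P = (17, 16)
  5P = (8, 14)
  6P = (14, 16)
  7P = (7, 16)
  8P = (10, 6)
  9P = (10, 13)
  10P = (7, 3)
  11P = (14, 3)
  12P = (8, 5)
  13P = (17, 3)
  14P = (6, 4)
Match found at i = 14.

k = 14


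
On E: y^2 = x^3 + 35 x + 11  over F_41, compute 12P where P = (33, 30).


k = 12 = 1100_2 (binary, LSB first: 0011)
Double-and-add from P = (33, 30):
  bit 0 = 0: acc unchanged = O
  bit 1 = 0: acc unchanged = O
  bit 2 = 1: acc = O + (7, 5) = (7, 5)
  bit 3 = 1: acc = (7, 5) + (4, 25) = (38, 24)

12P = (38, 24)


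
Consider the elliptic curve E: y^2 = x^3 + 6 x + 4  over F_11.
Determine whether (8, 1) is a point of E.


Check whether y^2 = x^3 + 6 x + 4 (mod 11) for (x, y) = (8, 1).
LHS: y^2 = 1^2 mod 11 = 1
RHS: x^3 + 6 x + 4 = 8^3 + 6*8 + 4 mod 11 = 3
LHS != RHS

No, not on the curve


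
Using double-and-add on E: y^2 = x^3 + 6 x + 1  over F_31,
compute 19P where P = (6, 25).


k = 19 = 10011_2 (binary, LSB first: 11001)
Double-and-add from P = (6, 25):
  bit 0 = 1: acc = O + (6, 25) = (6, 25)
  bit 1 = 1: acc = (6, 25) + (24, 22) = (26, 30)
  bit 2 = 0: acc unchanged = (26, 30)
  bit 3 = 0: acc unchanged = (26, 30)
  bit 4 = 1: acc = (26, 30) + (5, 1) = (5, 30)

19P = (5, 30)


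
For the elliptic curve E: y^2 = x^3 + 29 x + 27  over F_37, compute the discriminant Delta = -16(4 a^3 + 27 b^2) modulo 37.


4 a^3 + 27 b^2 = 4*29^3 + 27*27^2 = 97556 + 19683 = 117239
Delta = -16 * (117239) = -1875824
Delta mod 37 = 2

Delta = 2 (mod 37)


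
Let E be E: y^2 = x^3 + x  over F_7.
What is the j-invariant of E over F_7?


Delta = -16(4 a^3 + 27 b^2) mod 7 = 6
-1728 * (4 a)^3 = -1728 * (4*1)^3 mod 7 = 1
j = 1 * 6^(-1) mod 7 = 6

j = 6 (mod 7)


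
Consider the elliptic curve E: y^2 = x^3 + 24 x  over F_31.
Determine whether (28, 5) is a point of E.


Check whether y^2 = x^3 + 24 x + 0 (mod 31) for (x, y) = (28, 5).
LHS: y^2 = 5^2 mod 31 = 25
RHS: x^3 + 24 x + 0 = 28^3 + 24*28 + 0 mod 31 = 25
LHS = RHS

Yes, on the curve


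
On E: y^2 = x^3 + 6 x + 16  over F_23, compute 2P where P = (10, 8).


Doubling: s = (3 x1^2 + a) / (2 y1)
s = (3*10^2 + 6) / (2*8) mod 23 = 22
x3 = s^2 - 2 x1 mod 23 = 22^2 - 2*10 = 4
y3 = s (x1 - x3) - y1 mod 23 = 22 * (10 - 4) - 8 = 9

2P = (4, 9)


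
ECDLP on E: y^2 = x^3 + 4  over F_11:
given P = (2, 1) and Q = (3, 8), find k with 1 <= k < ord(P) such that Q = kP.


Enumerate multiples of P until we hit Q = (3, 8):
  1P = (2, 1)
  2P = (10, 6)
  3P = (3, 8)
Match found at i = 3.

k = 3


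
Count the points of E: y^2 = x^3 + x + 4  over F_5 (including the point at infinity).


For each x in F_5, count y with y^2 = x^3 + 1 x + 4 mod 5:
  x = 0: RHS = 4, y in [2, 3]  -> 2 point(s)
  x = 1: RHS = 1, y in [1, 4]  -> 2 point(s)
  x = 2: RHS = 4, y in [2, 3]  -> 2 point(s)
  x = 3: RHS = 4, y in [2, 3]  -> 2 point(s)
Affine points: 8. Add the point at infinity: total = 9.

#E(F_5) = 9


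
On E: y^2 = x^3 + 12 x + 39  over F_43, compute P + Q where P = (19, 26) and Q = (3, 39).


P != Q, so use the chord formula.
s = (y2 - y1) / (x2 - x1) = (13) / (27) mod 43 = 18
x3 = s^2 - x1 - x2 mod 43 = 18^2 - 19 - 3 = 1
y3 = s (x1 - x3) - y1 mod 43 = 18 * (19 - 1) - 26 = 40

P + Q = (1, 40)


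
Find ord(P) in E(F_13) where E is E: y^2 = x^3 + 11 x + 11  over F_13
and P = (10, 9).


Compute successive multiples of P until we hit O:
  1P = (10, 9)
  2P = (5, 3)
  3P = (1, 7)
  4P = (12, 5)
  5P = (8, 0)
  6P = (12, 8)
  7P = (1, 6)
  8P = (5, 10)
  ... (continuing to 10P)
  10P = O

ord(P) = 10


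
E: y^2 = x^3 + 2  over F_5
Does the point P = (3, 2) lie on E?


Check whether y^2 = x^3 + 0 x + 2 (mod 5) for (x, y) = (3, 2).
LHS: y^2 = 2^2 mod 5 = 4
RHS: x^3 + 0 x + 2 = 3^3 + 0*3 + 2 mod 5 = 4
LHS = RHS

Yes, on the curve


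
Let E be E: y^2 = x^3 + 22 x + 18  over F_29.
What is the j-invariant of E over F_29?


Delta = -16(4 a^3 + 27 b^2) mod 29 = 14
-1728 * (4 a)^3 = -1728 * (4*22)^3 mod 29 = 12
j = 12 * 14^(-1) mod 29 = 5

j = 5 (mod 29)


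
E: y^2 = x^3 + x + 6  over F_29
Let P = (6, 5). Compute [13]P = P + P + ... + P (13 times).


k = 13 = 1101_2 (binary, LSB first: 1011)
Double-and-add from P = (6, 5):
  bit 0 = 1: acc = O + (6, 5) = (6, 5)
  bit 1 = 0: acc unchanged = (6, 5)
  bit 2 = 1: acc = (6, 5) + (25, 5) = (27, 24)
  bit 3 = 1: acc = (27, 24) + (12, 21) = (26, 11)

13P = (26, 11)


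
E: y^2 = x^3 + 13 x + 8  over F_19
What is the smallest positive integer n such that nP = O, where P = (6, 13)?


Compute successive multiples of P until we hit O:
  1P = (6, 13)
  2P = (8, 4)
  3P = (11, 0)
  4P = (8, 15)
  5P = (6, 6)
  6P = O

ord(P) = 6


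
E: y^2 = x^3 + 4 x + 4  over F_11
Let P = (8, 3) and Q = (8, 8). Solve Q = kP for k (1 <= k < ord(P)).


Enumerate multiples of P until we hit Q = (8, 8):
  1P = (8, 3)
  2P = (0, 9)
  3P = (7, 10)
  4P = (1, 3)
  5P = (2, 8)
  6P = (2, 3)
  7P = (1, 8)
  8P = (7, 1)
  9P = (0, 2)
  10P = (8, 8)
Match found at i = 10.

k = 10


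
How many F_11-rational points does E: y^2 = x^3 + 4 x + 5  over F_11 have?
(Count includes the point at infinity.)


For each x in F_11, count y with y^2 = x^3 + 4 x + 5 mod 11:
  x = 0: RHS = 5, y in [4, 7]  -> 2 point(s)
  x = 3: RHS = 0, y in [0]  -> 1 point(s)
  x = 6: RHS = 3, y in [5, 6]  -> 2 point(s)
  x = 9: RHS = 0, y in [0]  -> 1 point(s)
  x = 10: RHS = 0, y in [0]  -> 1 point(s)
Affine points: 7. Add the point at infinity: total = 8.

#E(F_11) = 8


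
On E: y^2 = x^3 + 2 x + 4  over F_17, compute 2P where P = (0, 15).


Doubling: s = (3 x1^2 + a) / (2 y1)
s = (3*0^2 + 2) / (2*15) mod 17 = 8
x3 = s^2 - 2 x1 mod 17 = 8^2 - 2*0 = 13
y3 = s (x1 - x3) - y1 mod 17 = 8 * (0 - 13) - 15 = 0

2P = (13, 0)


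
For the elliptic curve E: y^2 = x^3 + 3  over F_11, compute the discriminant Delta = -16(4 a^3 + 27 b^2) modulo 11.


4 a^3 + 27 b^2 = 4*0^3 + 27*3^2 = 0 + 243 = 243
Delta = -16 * (243) = -3888
Delta mod 11 = 6

Delta = 6 (mod 11)


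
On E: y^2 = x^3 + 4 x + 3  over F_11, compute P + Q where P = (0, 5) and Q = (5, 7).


P != Q, so use the chord formula.
s = (y2 - y1) / (x2 - x1) = (2) / (5) mod 11 = 7
x3 = s^2 - x1 - x2 mod 11 = 7^2 - 0 - 5 = 0
y3 = s (x1 - x3) - y1 mod 11 = 7 * (0 - 0) - 5 = 6

P + Q = (0, 6)


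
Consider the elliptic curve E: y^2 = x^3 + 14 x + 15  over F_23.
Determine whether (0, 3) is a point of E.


Check whether y^2 = x^3 + 14 x + 15 (mod 23) for (x, y) = (0, 3).
LHS: y^2 = 3^2 mod 23 = 9
RHS: x^3 + 14 x + 15 = 0^3 + 14*0 + 15 mod 23 = 15
LHS != RHS

No, not on the curve


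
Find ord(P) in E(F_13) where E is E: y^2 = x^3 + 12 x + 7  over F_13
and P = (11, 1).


Compute successive multiples of P until we hit O:
  1P = (11, 1)
  2P = (5, 6)
  3P = (6, 10)
  4P = (6, 3)
  5P = (5, 7)
  6P = (11, 12)
  7P = O

ord(P) = 7


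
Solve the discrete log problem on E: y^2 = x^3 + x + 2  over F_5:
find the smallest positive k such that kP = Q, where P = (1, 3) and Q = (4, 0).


Enumerate multiples of P until we hit Q = (4, 0):
  1P = (1, 3)
  2P = (4, 0)
Match found at i = 2.

k = 2


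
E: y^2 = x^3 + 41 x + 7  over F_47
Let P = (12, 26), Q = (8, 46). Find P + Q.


P != Q, so use the chord formula.
s = (y2 - y1) / (x2 - x1) = (20) / (43) mod 47 = 42
x3 = s^2 - x1 - x2 mod 47 = 42^2 - 12 - 8 = 5
y3 = s (x1 - x3) - y1 mod 47 = 42 * (12 - 5) - 26 = 33

P + Q = (5, 33)


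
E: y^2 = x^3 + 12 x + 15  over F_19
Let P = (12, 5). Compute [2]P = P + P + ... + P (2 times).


k = 2 = 10_2 (binary, LSB first: 01)
Double-and-add from P = (12, 5):
  bit 0 = 0: acc unchanged = O
  bit 1 = 1: acc = O + (1, 16) = (1, 16)

2P = (1, 16)


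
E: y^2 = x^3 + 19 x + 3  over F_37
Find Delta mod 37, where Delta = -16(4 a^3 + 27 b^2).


4 a^3 + 27 b^2 = 4*19^3 + 27*3^2 = 27436 + 243 = 27679
Delta = -16 * (27679) = -442864
Delta mod 37 = 26

Delta = 26 (mod 37)


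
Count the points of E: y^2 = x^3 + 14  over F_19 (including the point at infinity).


For each x in F_19, count y with y^2 = x^3 + 0 x + 14 mod 19:
  x = 5: RHS = 6, y in [5, 14]  -> 2 point(s)
  x = 10: RHS = 7, y in [8, 11]  -> 2 point(s)
  x = 13: RHS = 7, y in [8, 11]  -> 2 point(s)
  x = 15: RHS = 7, y in [8, 11]  -> 2 point(s)
  x = 16: RHS = 6, y in [5, 14]  -> 2 point(s)
  x = 17: RHS = 6, y in [5, 14]  -> 2 point(s)
Affine points: 12. Add the point at infinity: total = 13.

#E(F_19) = 13


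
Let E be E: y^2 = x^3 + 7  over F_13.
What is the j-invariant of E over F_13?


Delta = -16(4 a^3 + 27 b^2) mod 13 = 9
-1728 * (4 a)^3 = -1728 * (4*0)^3 mod 13 = 0
j = 0 * 9^(-1) mod 13 = 0

j = 0 (mod 13)


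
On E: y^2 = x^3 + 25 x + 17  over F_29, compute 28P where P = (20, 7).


k = 28 = 11100_2 (binary, LSB first: 00111)
Double-and-add from P = (20, 7):
  bit 0 = 0: acc unchanged = O
  bit 1 = 0: acc unchanged = O
  bit 2 = 1: acc = O + (13, 4) = (13, 4)
  bit 3 = 1: acc = (13, 4) + (10, 7) = (7, 19)
  bit 4 = 1: acc = (7, 19) + (8, 27) = (20, 22)

28P = (20, 22)


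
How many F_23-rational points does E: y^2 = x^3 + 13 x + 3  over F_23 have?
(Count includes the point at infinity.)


For each x in F_23, count y with y^2 = x^3 + 13 x + 3 mod 23:
  x = 0: RHS = 3, y in [7, 16]  -> 2 point(s)
  x = 3: RHS = 0, y in [0]  -> 1 point(s)
  x = 4: RHS = 4, y in [2, 21]  -> 2 point(s)
  x = 5: RHS = 9, y in [3, 20]  -> 2 point(s)
  x = 7: RHS = 0, y in [0]  -> 1 point(s)
  x = 10: RHS = 6, y in [11, 12]  -> 2 point(s)
  x = 12: RHS = 1, y in [1, 22]  -> 2 point(s)
  x = 13: RHS = 0, y in [0]  -> 1 point(s)
  x = 14: RHS = 8, y in [10, 13]  -> 2 point(s)
  x = 15: RHS = 8, y in [10, 13]  -> 2 point(s)
  x = 16: RHS = 6, y in [11, 12]  -> 2 point(s)
  x = 17: RHS = 8, y in [10, 13]  -> 2 point(s)
  x = 19: RHS = 2, y in [5, 18]  -> 2 point(s)
  x = 20: RHS = 6, y in [11, 12]  -> 2 point(s)
  x = 22: RHS = 12, y in [9, 14]  -> 2 point(s)
Affine points: 27. Add the point at infinity: total = 28.

#E(F_23) = 28


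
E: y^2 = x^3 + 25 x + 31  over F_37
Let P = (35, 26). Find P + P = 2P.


Doubling: s = (3 x1^2 + a) / (2 y1)
s = (3*35^2 + 25) / (2*26) mod 37 = 0
x3 = s^2 - 2 x1 mod 37 = 0^2 - 2*35 = 4
y3 = s (x1 - x3) - y1 mod 37 = 0 * (35 - 4) - 26 = 11

2P = (4, 11)


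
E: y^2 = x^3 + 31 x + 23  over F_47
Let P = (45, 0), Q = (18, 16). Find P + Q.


P != Q, so use the chord formula.
s = (y2 - y1) / (x2 - x1) = (16) / (20) mod 47 = 29
x3 = s^2 - x1 - x2 mod 47 = 29^2 - 45 - 18 = 26
y3 = s (x1 - x3) - y1 mod 47 = 29 * (45 - 26) - 0 = 34

P + Q = (26, 34)


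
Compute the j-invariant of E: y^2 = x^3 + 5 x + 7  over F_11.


Delta = -16(4 a^3 + 27 b^2) mod 11 = 4
-1728 * (4 a)^3 = -1728 * (4*5)^3 mod 11 = 8
j = 8 * 4^(-1) mod 11 = 2

j = 2 (mod 11)


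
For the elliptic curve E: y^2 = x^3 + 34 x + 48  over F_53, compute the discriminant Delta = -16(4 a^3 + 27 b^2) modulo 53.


4 a^3 + 27 b^2 = 4*34^3 + 27*48^2 = 157216 + 62208 = 219424
Delta = -16 * (219424) = -3510784
Delta mod 53 = 42

Delta = 42 (mod 53)


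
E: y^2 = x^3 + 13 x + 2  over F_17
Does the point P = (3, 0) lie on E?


Check whether y^2 = x^3 + 13 x + 2 (mod 17) for (x, y) = (3, 0).
LHS: y^2 = 0^2 mod 17 = 0
RHS: x^3 + 13 x + 2 = 3^3 + 13*3 + 2 mod 17 = 0
LHS = RHS

Yes, on the curve


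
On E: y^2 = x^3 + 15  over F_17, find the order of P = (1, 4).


Compute successive multiples of P until we hit O:
  1P = (1, 4)
  2P = (0, 7)
  3P = (8, 0)
  4P = (0, 10)
  5P = (1, 13)
  6P = O

ord(P) = 6


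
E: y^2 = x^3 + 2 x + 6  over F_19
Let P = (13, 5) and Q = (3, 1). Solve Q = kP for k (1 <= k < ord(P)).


Enumerate multiples of P until we hit Q = (3, 1):
  1P = (13, 5)
  2P = (0, 5)
  3P = (6, 14)
  4P = (16, 7)
  5P = (1, 3)
  6P = (14, 17)
  7P = (3, 1)
Match found at i = 7.

k = 7


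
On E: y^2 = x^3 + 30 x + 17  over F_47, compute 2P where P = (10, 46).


Doubling: s = (3 x1^2 + a) / (2 y1)
s = (3*10^2 + 30) / (2*46) mod 47 = 23
x3 = s^2 - 2 x1 mod 47 = 23^2 - 2*10 = 39
y3 = s (x1 - x3) - y1 mod 47 = 23 * (10 - 39) - 46 = 39

2P = (39, 39)


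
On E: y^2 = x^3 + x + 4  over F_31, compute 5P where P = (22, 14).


k = 5 = 101_2 (binary, LSB first: 101)
Double-and-add from P = (22, 14):
  bit 0 = 1: acc = O + (22, 14) = (22, 14)
  bit 1 = 0: acc unchanged = (22, 14)
  bit 2 = 1: acc = (22, 14) + (2, 13) = (17, 25)

5P = (17, 25)


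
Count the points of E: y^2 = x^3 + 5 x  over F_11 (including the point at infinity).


For each x in F_11, count y with y^2 = x^3 + 5 x + 0 mod 11:
  x = 0: RHS = 0, y in [0]  -> 1 point(s)
  x = 3: RHS = 9, y in [3, 8]  -> 2 point(s)
  x = 6: RHS = 4, y in [2, 9]  -> 2 point(s)
  x = 7: RHS = 4, y in [2, 9]  -> 2 point(s)
  x = 9: RHS = 4, y in [2, 9]  -> 2 point(s)
  x = 10: RHS = 5, y in [4, 7]  -> 2 point(s)
Affine points: 11. Add the point at infinity: total = 12.

#E(F_11) = 12


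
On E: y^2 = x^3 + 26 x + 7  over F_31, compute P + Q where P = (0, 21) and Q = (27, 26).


P != Q, so use the chord formula.
s = (y2 - y1) / (x2 - x1) = (5) / (27) mod 31 = 22
x3 = s^2 - x1 - x2 mod 31 = 22^2 - 0 - 27 = 23
y3 = s (x1 - x3) - y1 mod 31 = 22 * (0 - 23) - 21 = 0

P + Q = (23, 0)


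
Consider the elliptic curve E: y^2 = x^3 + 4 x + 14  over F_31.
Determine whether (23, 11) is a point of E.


Check whether y^2 = x^3 + 4 x + 14 (mod 31) for (x, y) = (23, 11).
LHS: y^2 = 11^2 mod 31 = 28
RHS: x^3 + 4 x + 14 = 23^3 + 4*23 + 14 mod 31 = 28
LHS = RHS

Yes, on the curve


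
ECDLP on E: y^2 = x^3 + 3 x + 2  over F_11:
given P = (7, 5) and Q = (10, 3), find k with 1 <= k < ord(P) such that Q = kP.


Enumerate multiples of P until we hit Q = (10, 3):
  1P = (7, 5)
  2P = (2, 4)
  3P = (6, 4)
  4P = (10, 3)
Match found at i = 4.

k = 4


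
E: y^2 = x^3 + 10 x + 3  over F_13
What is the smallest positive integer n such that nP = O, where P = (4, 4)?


Compute successive multiples of P until we hit O:
  1P = (4, 4)
  2P = (8, 6)
  3P = (11, 12)
  4P = (7, 0)
  5P = (11, 1)
  6P = (8, 7)
  7P = (4, 9)
  8P = O

ord(P) = 8


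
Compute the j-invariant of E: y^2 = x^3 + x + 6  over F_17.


Delta = -16(4 a^3 + 27 b^2) mod 17 = 7
-1728 * (4 a)^3 = -1728 * (4*1)^3 mod 17 = 10
j = 10 * 7^(-1) mod 17 = 16

j = 16 (mod 17)


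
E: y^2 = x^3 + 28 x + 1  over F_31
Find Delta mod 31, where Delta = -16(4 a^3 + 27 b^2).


4 a^3 + 27 b^2 = 4*28^3 + 27*1^2 = 87808 + 27 = 87835
Delta = -16 * (87835) = -1405360
Delta mod 31 = 25

Delta = 25 (mod 31)


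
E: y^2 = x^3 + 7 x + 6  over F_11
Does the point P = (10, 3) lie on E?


Check whether y^2 = x^3 + 7 x + 6 (mod 11) for (x, y) = (10, 3).
LHS: y^2 = 3^2 mod 11 = 9
RHS: x^3 + 7 x + 6 = 10^3 + 7*10 + 6 mod 11 = 9
LHS = RHS

Yes, on the curve


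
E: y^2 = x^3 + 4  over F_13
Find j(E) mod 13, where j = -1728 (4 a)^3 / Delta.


Delta = -16(4 a^3 + 27 b^2) mod 13 = 4
-1728 * (4 a)^3 = -1728 * (4*0)^3 mod 13 = 0
j = 0 * 4^(-1) mod 13 = 0

j = 0 (mod 13)


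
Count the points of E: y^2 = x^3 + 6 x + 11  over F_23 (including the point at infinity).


For each x in F_23, count y with y^2 = x^3 + 6 x + 11 mod 23:
  x = 1: RHS = 18, y in [8, 15]  -> 2 point(s)
  x = 2: RHS = 8, y in [10, 13]  -> 2 point(s)
  x = 9: RHS = 12, y in [9, 14]  -> 2 point(s)
  x = 10: RHS = 13, y in [6, 17]  -> 2 point(s)
  x = 13: RHS = 9, y in [3, 20]  -> 2 point(s)
  x = 15: RHS = 3, y in [7, 16]  -> 2 point(s)
  x = 17: RHS = 12, y in [9, 14]  -> 2 point(s)
  x = 20: RHS = 12, y in [9, 14]  -> 2 point(s)
  x = 22: RHS = 4, y in [2, 21]  -> 2 point(s)
Affine points: 18. Add the point at infinity: total = 19.

#E(F_23) = 19


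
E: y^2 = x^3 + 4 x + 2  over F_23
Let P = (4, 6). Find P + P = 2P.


Doubling: s = (3 x1^2 + a) / (2 y1)
s = (3*4^2 + 4) / (2*6) mod 23 = 12
x3 = s^2 - 2 x1 mod 23 = 12^2 - 2*4 = 21
y3 = s (x1 - x3) - y1 mod 23 = 12 * (4 - 21) - 6 = 20

2P = (21, 20)


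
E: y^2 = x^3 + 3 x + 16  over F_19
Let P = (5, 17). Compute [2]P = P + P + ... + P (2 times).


k = 2 = 10_2 (binary, LSB first: 01)
Double-and-add from P = (5, 17):
  bit 0 = 0: acc unchanged = O
  bit 1 = 1: acc = O + (14, 16) = (14, 16)

2P = (14, 16)


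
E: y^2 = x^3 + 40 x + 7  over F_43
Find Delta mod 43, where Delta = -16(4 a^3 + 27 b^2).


4 a^3 + 27 b^2 = 4*40^3 + 27*7^2 = 256000 + 1323 = 257323
Delta = -16 * (257323) = -4117168
Delta mod 43 = 39

Delta = 39 (mod 43)


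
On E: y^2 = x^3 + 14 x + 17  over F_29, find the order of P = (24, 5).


Compute successive multiples of P until we hit O:
  1P = (24, 5)
  2P = (17, 8)
  3P = (16, 4)
  4P = (23, 6)
  5P = (12, 12)
  6P = (2, 16)
  7P = (25, 10)
  8P = (5, 3)
  ... (continuing to 29P)
  29P = O

ord(P) = 29


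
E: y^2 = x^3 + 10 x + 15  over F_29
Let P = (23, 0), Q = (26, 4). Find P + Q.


P != Q, so use the chord formula.
s = (y2 - y1) / (x2 - x1) = (4) / (3) mod 29 = 11
x3 = s^2 - x1 - x2 mod 29 = 11^2 - 23 - 26 = 14
y3 = s (x1 - x3) - y1 mod 29 = 11 * (23 - 14) - 0 = 12

P + Q = (14, 12)


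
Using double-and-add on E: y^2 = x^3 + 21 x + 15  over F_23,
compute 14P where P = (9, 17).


k = 14 = 1110_2 (binary, LSB first: 0111)
Double-and-add from P = (9, 17):
  bit 0 = 0: acc unchanged = O
  bit 1 = 1: acc = O + (6, 9) = (6, 9)
  bit 2 = 1: acc = (6, 9) + (17, 8) = (4, 18)
  bit 3 = 1: acc = (4, 18) + (16, 13) = (11, 6)

14P = (11, 6)


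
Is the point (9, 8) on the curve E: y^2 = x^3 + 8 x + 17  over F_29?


Check whether y^2 = x^3 + 8 x + 17 (mod 29) for (x, y) = (9, 8).
LHS: y^2 = 8^2 mod 29 = 6
RHS: x^3 + 8 x + 17 = 9^3 + 8*9 + 17 mod 29 = 6
LHS = RHS

Yes, on the curve


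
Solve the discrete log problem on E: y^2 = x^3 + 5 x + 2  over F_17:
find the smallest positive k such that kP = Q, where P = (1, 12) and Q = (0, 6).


Enumerate multiples of P until we hit Q = (0, 6):
  1P = (1, 12)
  2P = (0, 11)
  3P = (0, 6)
Match found at i = 3.

k = 3


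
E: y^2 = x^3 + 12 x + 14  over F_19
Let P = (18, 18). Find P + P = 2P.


Doubling: s = (3 x1^2 + a) / (2 y1)
s = (3*18^2 + 12) / (2*18) mod 19 = 2
x3 = s^2 - 2 x1 mod 19 = 2^2 - 2*18 = 6
y3 = s (x1 - x3) - y1 mod 19 = 2 * (18 - 6) - 18 = 6

2P = (6, 6)


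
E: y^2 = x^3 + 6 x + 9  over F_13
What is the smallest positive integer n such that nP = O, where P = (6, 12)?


Compute successive multiples of P until we hit O:
  1P = (6, 12)
  2P = (0, 10)
  3P = (10, 4)
  4P = (1, 4)
  5P = (7, 2)
  6P = (9, 5)
  7P = (2, 9)
  8P = (8, 6)
  ... (continuing to 17P)
  17P = O

ord(P) = 17


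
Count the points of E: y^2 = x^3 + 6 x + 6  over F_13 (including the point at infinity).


For each x in F_13, count y with y^2 = x^3 + 6 x + 6 mod 13:
  x = 1: RHS = 0, y in [0]  -> 1 point(s)
  x = 2: RHS = 0, y in [0]  -> 1 point(s)
  x = 3: RHS = 12, y in [5, 8]  -> 2 point(s)
  x = 4: RHS = 3, y in [4, 9]  -> 2 point(s)
  x = 7: RHS = 1, y in [1, 12]  -> 2 point(s)
  x = 9: RHS = 9, y in [3, 10]  -> 2 point(s)
  x = 10: RHS = 0, y in [0]  -> 1 point(s)
  x = 11: RHS = 12, y in [5, 8]  -> 2 point(s)
  x = 12: RHS = 12, y in [5, 8]  -> 2 point(s)
Affine points: 15. Add the point at infinity: total = 16.

#E(F_13) = 16


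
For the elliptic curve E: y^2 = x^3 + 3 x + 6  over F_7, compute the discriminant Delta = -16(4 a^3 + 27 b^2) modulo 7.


4 a^3 + 27 b^2 = 4*3^3 + 27*6^2 = 108 + 972 = 1080
Delta = -16 * (1080) = -17280
Delta mod 7 = 3

Delta = 3 (mod 7)


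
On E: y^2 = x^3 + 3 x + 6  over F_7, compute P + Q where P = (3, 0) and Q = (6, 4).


P != Q, so use the chord formula.
s = (y2 - y1) / (x2 - x1) = (4) / (3) mod 7 = 6
x3 = s^2 - x1 - x2 mod 7 = 6^2 - 3 - 6 = 6
y3 = s (x1 - x3) - y1 mod 7 = 6 * (3 - 6) - 0 = 3

P + Q = (6, 3)


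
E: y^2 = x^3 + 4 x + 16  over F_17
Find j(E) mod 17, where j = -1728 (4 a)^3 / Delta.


Delta = -16(4 a^3 + 27 b^2) mod 17 = 11
-1728 * (4 a)^3 = -1728 * (4*4)^3 mod 17 = 11
j = 11 * 11^(-1) mod 17 = 1

j = 1 (mod 17)


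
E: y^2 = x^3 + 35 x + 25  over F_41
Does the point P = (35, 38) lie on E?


Check whether y^2 = x^3 + 35 x + 25 (mod 41) for (x, y) = (35, 38).
LHS: y^2 = 38^2 mod 41 = 9
RHS: x^3 + 35 x + 25 = 35^3 + 35*35 + 25 mod 41 = 9
LHS = RHS

Yes, on the curve


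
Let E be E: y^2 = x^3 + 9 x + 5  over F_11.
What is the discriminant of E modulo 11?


4 a^3 + 27 b^2 = 4*9^3 + 27*5^2 = 2916 + 675 = 3591
Delta = -16 * (3591) = -57456
Delta mod 11 = 8

Delta = 8 (mod 11)


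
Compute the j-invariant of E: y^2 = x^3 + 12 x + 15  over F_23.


Delta = -16(4 a^3 + 27 b^2) mod 23 = 13
-1728 * (4 a)^3 = -1728 * (4*12)^3 mod 23 = 22
j = 22 * 13^(-1) mod 23 = 7

j = 7 (mod 23)


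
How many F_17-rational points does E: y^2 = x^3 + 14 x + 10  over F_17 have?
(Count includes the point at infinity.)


For each x in F_17, count y with y^2 = x^3 + 14 x + 10 mod 17:
  x = 1: RHS = 8, y in [5, 12]  -> 2 point(s)
  x = 5: RHS = 1, y in [1, 16]  -> 2 point(s)
  x = 6: RHS = 4, y in [2, 15]  -> 2 point(s)
  x = 7: RHS = 9, y in [3, 14]  -> 2 point(s)
  x = 9: RHS = 15, y in [7, 10]  -> 2 point(s)
  x = 11: RHS = 16, y in [4, 13]  -> 2 point(s)
  x = 12: RHS = 2, y in [6, 11]  -> 2 point(s)
  x = 13: RHS = 9, y in [3, 14]  -> 2 point(s)
  x = 14: RHS = 9, y in [3, 14]  -> 2 point(s)
  x = 15: RHS = 8, y in [5, 12]  -> 2 point(s)
Affine points: 20. Add the point at infinity: total = 21.

#E(F_17) = 21


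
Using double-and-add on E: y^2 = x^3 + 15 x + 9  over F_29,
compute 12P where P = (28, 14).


k = 12 = 1100_2 (binary, LSB first: 0011)
Double-and-add from P = (28, 14):
  bit 0 = 0: acc unchanged = O
  bit 1 = 0: acc unchanged = O
  bit 2 = 1: acc = O + (14, 18) = (14, 18)
  bit 3 = 1: acc = (14, 18) + (26, 13) = (22, 24)

12P = (22, 24)


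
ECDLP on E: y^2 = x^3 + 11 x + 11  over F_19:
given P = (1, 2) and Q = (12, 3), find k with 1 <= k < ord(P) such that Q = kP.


Enumerate multiples of P until we hit Q = (12, 3):
  1P = (1, 2)
  2P = (15, 6)
  3P = (12, 3)
Match found at i = 3.

k = 3


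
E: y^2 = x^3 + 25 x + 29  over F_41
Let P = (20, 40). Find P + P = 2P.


Doubling: s = (3 x1^2 + a) / (2 y1)
s = (3*20^2 + 25) / (2*40) mod 41 = 23
x3 = s^2 - 2 x1 mod 41 = 23^2 - 2*20 = 38
y3 = s (x1 - x3) - y1 mod 41 = 23 * (20 - 38) - 40 = 38

2P = (38, 38)


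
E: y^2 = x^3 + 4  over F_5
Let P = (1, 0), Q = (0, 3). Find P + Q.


P != Q, so use the chord formula.
s = (y2 - y1) / (x2 - x1) = (3) / (4) mod 5 = 2
x3 = s^2 - x1 - x2 mod 5 = 2^2 - 1 - 0 = 3
y3 = s (x1 - x3) - y1 mod 5 = 2 * (1 - 3) - 0 = 1

P + Q = (3, 1)


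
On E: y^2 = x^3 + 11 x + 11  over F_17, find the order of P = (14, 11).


Compute successive multiples of P until we hit O:
  1P = (14, 11)
  2P = (8, 4)
  3P = (11, 1)
  4P = (5, 2)
  5P = (16, 4)
  6P = (12, 16)
  7P = (10, 13)
  8P = (6, 2)
  ... (continuing to 20P)
  20P = O

ord(P) = 20


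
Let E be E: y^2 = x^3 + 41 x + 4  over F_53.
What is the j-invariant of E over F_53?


Delta = -16(4 a^3 + 27 b^2) mod 53 = 12
-1728 * (4 a)^3 = -1728 * (4*41)^3 mod 53 = 28
j = 28 * 12^(-1) mod 53 = 20

j = 20 (mod 53)


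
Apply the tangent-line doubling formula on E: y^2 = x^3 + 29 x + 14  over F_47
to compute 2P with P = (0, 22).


Doubling: s = (3 x1^2 + a) / (2 y1)
s = (3*0^2 + 29) / (2*22) mod 47 = 6
x3 = s^2 - 2 x1 mod 47 = 6^2 - 2*0 = 36
y3 = s (x1 - x3) - y1 mod 47 = 6 * (0 - 36) - 22 = 44

2P = (36, 44)


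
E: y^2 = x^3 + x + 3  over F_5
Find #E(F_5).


For each x in F_5, count y with y^2 = x^3 + 1 x + 3 mod 5:
  x = 1: RHS = 0, y in [0]  -> 1 point(s)
  x = 4: RHS = 1, y in [1, 4]  -> 2 point(s)
Affine points: 3. Add the point at infinity: total = 4.

#E(F_5) = 4


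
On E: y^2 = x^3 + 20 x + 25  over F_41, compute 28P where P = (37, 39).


k = 28 = 11100_2 (binary, LSB first: 00111)
Double-and-add from P = (37, 39):
  bit 0 = 0: acc unchanged = O
  bit 1 = 0: acc unchanged = O
  bit 2 = 1: acc = O + (26, 9) = (26, 9)
  bit 3 = 1: acc = (26, 9) + (29, 5) = (6, 19)
  bit 4 = 1: acc = (6, 19) + (40, 39) = (4, 28)

28P = (4, 28)


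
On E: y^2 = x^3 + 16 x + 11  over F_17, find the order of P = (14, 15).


Compute successive multiples of P until we hit O:
  1P = (14, 15)
  2P = (10, 10)
  3P = (2, 0)
  4P = (10, 7)
  5P = (14, 2)
  6P = O

ord(P) = 6


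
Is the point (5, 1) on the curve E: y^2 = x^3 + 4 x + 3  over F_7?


Check whether y^2 = x^3 + 4 x + 3 (mod 7) for (x, y) = (5, 1).
LHS: y^2 = 1^2 mod 7 = 1
RHS: x^3 + 4 x + 3 = 5^3 + 4*5 + 3 mod 7 = 1
LHS = RHS

Yes, on the curve


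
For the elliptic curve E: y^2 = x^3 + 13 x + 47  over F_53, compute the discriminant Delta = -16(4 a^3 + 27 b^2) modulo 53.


4 a^3 + 27 b^2 = 4*13^3 + 27*47^2 = 8788 + 59643 = 68431
Delta = -16 * (68431) = -1094896
Delta mod 53 = 31

Delta = 31 (mod 53)


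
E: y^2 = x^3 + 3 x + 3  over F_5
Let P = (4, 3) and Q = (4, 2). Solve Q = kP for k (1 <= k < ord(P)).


Enumerate multiples of P until we hit Q = (4, 2):
  1P = (4, 3)
  2P = (3, 3)
  3P = (3, 2)
  4P = (4, 2)
Match found at i = 4.

k = 4


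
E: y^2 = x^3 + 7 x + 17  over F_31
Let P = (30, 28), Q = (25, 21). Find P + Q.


P != Q, so use the chord formula.
s = (y2 - y1) / (x2 - x1) = (24) / (26) mod 31 = 20
x3 = s^2 - x1 - x2 mod 31 = 20^2 - 30 - 25 = 4
y3 = s (x1 - x3) - y1 mod 31 = 20 * (30 - 4) - 28 = 27

P + Q = (4, 27)


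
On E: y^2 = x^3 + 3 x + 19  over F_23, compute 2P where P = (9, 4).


Doubling: s = (3 x1^2 + a) / (2 y1)
s = (3*9^2 + 3) / (2*4) mod 23 = 2
x3 = s^2 - 2 x1 mod 23 = 2^2 - 2*9 = 9
y3 = s (x1 - x3) - y1 mod 23 = 2 * (9 - 9) - 4 = 19

2P = (9, 19)


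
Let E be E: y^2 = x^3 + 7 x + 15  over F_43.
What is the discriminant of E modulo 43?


4 a^3 + 27 b^2 = 4*7^3 + 27*15^2 = 1372 + 6075 = 7447
Delta = -16 * (7447) = -119152
Delta mod 43 = 1

Delta = 1 (mod 43)


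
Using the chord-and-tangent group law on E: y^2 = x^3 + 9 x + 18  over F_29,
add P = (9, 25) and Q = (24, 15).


P != Q, so use the chord formula.
s = (y2 - y1) / (x2 - x1) = (19) / (15) mod 29 = 9
x3 = s^2 - x1 - x2 mod 29 = 9^2 - 9 - 24 = 19
y3 = s (x1 - x3) - y1 mod 29 = 9 * (9 - 19) - 25 = 1

P + Q = (19, 1)


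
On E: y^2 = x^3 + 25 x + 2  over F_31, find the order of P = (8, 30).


Compute successive multiples of P until we hit O:
  1P = (8, 30)
  2P = (15, 1)
  3P = (22, 28)
  4P = (20, 16)
  5P = (19, 19)
  6P = (5, 29)
  7P = (25, 16)
  8P = (30, 10)
  ... (continuing to 24P)
  24P = O

ord(P) = 24


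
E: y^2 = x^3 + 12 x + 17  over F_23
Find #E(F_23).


For each x in F_23, count y with y^2 = x^3 + 12 x + 17 mod 23:
  x = 2: RHS = 3, y in [7, 16]  -> 2 point(s)
  x = 5: RHS = 18, y in [8, 15]  -> 2 point(s)
  x = 6: RHS = 6, y in [11, 12]  -> 2 point(s)
  x = 8: RHS = 4, y in [2, 21]  -> 2 point(s)
  x = 9: RHS = 3, y in [7, 16]  -> 2 point(s)
  x = 11: RHS = 8, y in [10, 13]  -> 2 point(s)
  x = 12: RHS = 3, y in [7, 16]  -> 2 point(s)
  x = 13: RHS = 1, y in [1, 22]  -> 2 point(s)
  x = 14: RHS = 8, y in [10, 13]  -> 2 point(s)
  x = 16: RHS = 4, y in [2, 21]  -> 2 point(s)
  x = 18: RHS = 16, y in [4, 19]  -> 2 point(s)
  x = 20: RHS = 0, y in [0]  -> 1 point(s)
  x = 21: RHS = 8, y in [10, 13]  -> 2 point(s)
  x = 22: RHS = 4, y in [2, 21]  -> 2 point(s)
Affine points: 27. Add the point at infinity: total = 28.

#E(F_23) = 28


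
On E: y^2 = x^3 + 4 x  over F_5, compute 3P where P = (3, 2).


k = 3 = 11_2 (binary, LSB first: 11)
Double-and-add from P = (3, 2):
  bit 0 = 1: acc = O + (3, 2) = (3, 2)
  bit 1 = 1: acc = (3, 2) + (0, 0) = (3, 3)

3P = (3, 3)


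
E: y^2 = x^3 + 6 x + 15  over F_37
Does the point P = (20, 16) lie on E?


Check whether y^2 = x^3 + 6 x + 15 (mod 37) for (x, y) = (20, 16).
LHS: y^2 = 16^2 mod 37 = 34
RHS: x^3 + 6 x + 15 = 20^3 + 6*20 + 15 mod 37 = 32
LHS != RHS

No, not on the curve


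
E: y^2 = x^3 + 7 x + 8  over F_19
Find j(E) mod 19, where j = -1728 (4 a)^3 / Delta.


Delta = -16(4 a^3 + 27 b^2) mod 19 = 9
-1728 * (4 a)^3 = -1728 * (4*7)^3 mod 19 = 7
j = 7 * 9^(-1) mod 19 = 5

j = 5 (mod 19)


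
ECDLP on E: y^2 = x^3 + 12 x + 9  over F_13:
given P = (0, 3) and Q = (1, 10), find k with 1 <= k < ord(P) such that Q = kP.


Enumerate multiples of P until we hit Q = (1, 10):
  1P = (0, 3)
  2P = (4, 2)
  3P = (5, 8)
  4P = (9, 1)
  5P = (1, 3)
  6P = (12, 10)
  7P = (11, 9)
  8P = (11, 4)
  9P = (12, 3)
  10P = (1, 10)
Match found at i = 10.

k = 10


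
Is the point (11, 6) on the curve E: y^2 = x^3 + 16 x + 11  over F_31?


Check whether y^2 = x^3 + 16 x + 11 (mod 31) for (x, y) = (11, 6).
LHS: y^2 = 6^2 mod 31 = 5
RHS: x^3 + 16 x + 11 = 11^3 + 16*11 + 11 mod 31 = 30
LHS != RHS

No, not on the curve


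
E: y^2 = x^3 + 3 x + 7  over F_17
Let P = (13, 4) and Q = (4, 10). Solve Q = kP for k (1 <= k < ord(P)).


Enumerate multiples of P until we hit Q = (4, 10):
  1P = (13, 4)
  2P = (8, 13)
  3P = (4, 7)
  4P = (2, 15)
  5P = (3, 3)
  6P = (9, 10)
  7P = (10, 0)
  8P = (9, 7)
  9P = (3, 14)
  10P = (2, 2)
  11P = (4, 10)
Match found at i = 11.

k = 11


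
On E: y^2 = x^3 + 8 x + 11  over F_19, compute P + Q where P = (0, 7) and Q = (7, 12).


P != Q, so use the chord formula.
s = (y2 - y1) / (x2 - x1) = (5) / (7) mod 19 = 17
x3 = s^2 - x1 - x2 mod 19 = 17^2 - 0 - 7 = 16
y3 = s (x1 - x3) - y1 mod 19 = 17 * (0 - 16) - 7 = 6

P + Q = (16, 6)


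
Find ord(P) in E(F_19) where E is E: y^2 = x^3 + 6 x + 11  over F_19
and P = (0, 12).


Compute successive multiples of P until we hit O:
  1P = (0, 12)
  2P = (6, 15)
  3P = (18, 17)
  4P = (7, 4)
  5P = (4, 17)
  6P = (13, 5)
  7P = (10, 8)
  8P = (16, 2)
  ... (continuing to 21P)
  21P = O

ord(P) = 21


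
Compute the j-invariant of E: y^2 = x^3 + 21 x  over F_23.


Delta = -16(4 a^3 + 27 b^2) mod 23 = 6
-1728 * (4 a)^3 = -1728 * (4*21)^3 mod 23 = 18
j = 18 * 6^(-1) mod 23 = 3

j = 3 (mod 23)


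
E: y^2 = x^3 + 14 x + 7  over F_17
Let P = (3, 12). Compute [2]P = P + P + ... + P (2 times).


k = 2 = 10_2 (binary, LSB first: 01)
Double-and-add from P = (3, 12):
  bit 0 = 0: acc unchanged = O
  bit 1 = 1: acc = O + (12, 13) = (12, 13)

2P = (12, 13)


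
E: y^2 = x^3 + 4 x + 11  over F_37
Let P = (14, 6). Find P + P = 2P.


Doubling: s = (3 x1^2 + a) / (2 y1)
s = (3*14^2 + 4) / (2*6) mod 37 = 0
x3 = s^2 - 2 x1 mod 37 = 0^2 - 2*14 = 9
y3 = s (x1 - x3) - y1 mod 37 = 0 * (14 - 9) - 6 = 31

2P = (9, 31)


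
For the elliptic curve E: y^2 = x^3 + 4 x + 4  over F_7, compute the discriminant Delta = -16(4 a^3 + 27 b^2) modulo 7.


4 a^3 + 27 b^2 = 4*4^3 + 27*4^2 = 256 + 432 = 688
Delta = -16 * (688) = -11008
Delta mod 7 = 3

Delta = 3 (mod 7)


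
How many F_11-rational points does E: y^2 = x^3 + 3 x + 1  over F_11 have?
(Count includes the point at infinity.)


For each x in F_11, count y with y^2 = x^3 + 3 x + 1 mod 11:
  x = 0: RHS = 1, y in [1, 10]  -> 2 point(s)
  x = 1: RHS = 5, y in [4, 7]  -> 2 point(s)
  x = 2: RHS = 4, y in [2, 9]  -> 2 point(s)
  x = 3: RHS = 4, y in [2, 9]  -> 2 point(s)
  x = 4: RHS = 0, y in [0]  -> 1 point(s)
  x = 5: RHS = 9, y in [3, 8]  -> 2 point(s)
  x = 6: RHS = 4, y in [2, 9]  -> 2 point(s)
  x = 8: RHS = 9, y in [3, 8]  -> 2 point(s)
  x = 9: RHS = 9, y in [3, 8]  -> 2 point(s)
Affine points: 17. Add the point at infinity: total = 18.

#E(F_11) = 18


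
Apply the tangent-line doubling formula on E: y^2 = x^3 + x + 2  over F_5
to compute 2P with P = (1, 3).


Doubling: s = (3 x1^2 + a) / (2 y1)
s = (3*1^2 + 1) / (2*3) mod 5 = 4
x3 = s^2 - 2 x1 mod 5 = 4^2 - 2*1 = 4
y3 = s (x1 - x3) - y1 mod 5 = 4 * (1 - 4) - 3 = 0

2P = (4, 0)


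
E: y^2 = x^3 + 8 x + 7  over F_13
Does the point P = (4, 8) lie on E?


Check whether y^2 = x^3 + 8 x + 7 (mod 13) for (x, y) = (4, 8).
LHS: y^2 = 8^2 mod 13 = 12
RHS: x^3 + 8 x + 7 = 4^3 + 8*4 + 7 mod 13 = 12
LHS = RHS

Yes, on the curve


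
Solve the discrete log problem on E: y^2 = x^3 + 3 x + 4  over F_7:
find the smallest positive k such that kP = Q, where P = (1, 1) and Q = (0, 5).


Enumerate multiples of P until we hit Q = (0, 5):
  1P = (1, 1)
  2P = (0, 2)
  3P = (0, 5)
Match found at i = 3.

k = 3


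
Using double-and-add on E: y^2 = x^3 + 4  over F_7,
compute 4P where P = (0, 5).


k = 4 = 100_2 (binary, LSB first: 001)
Double-and-add from P = (0, 5):
  bit 0 = 0: acc unchanged = O
  bit 1 = 0: acc unchanged = O
  bit 2 = 1: acc = O + (0, 5) = (0, 5)

4P = (0, 5)


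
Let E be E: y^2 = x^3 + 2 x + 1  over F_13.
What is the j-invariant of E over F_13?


Delta = -16(4 a^3 + 27 b^2) mod 13 = 5
-1728 * (4 a)^3 = -1728 * (4*2)^3 mod 13 = 5
j = 5 * 5^(-1) mod 13 = 1

j = 1 (mod 13)


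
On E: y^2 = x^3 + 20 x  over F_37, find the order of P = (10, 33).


Compute successive multiples of P until we hit O:
  1P = (10, 33)
  2P = (26, 15)
  3P = (4, 25)
  4P = (33, 35)
  5P = (28, 33)
  6P = (36, 4)
  7P = (27, 13)
  8P = (1, 13)
  ... (continuing to 25P)
  25P = O

ord(P) = 25


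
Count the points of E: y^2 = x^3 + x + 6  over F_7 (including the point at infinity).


For each x in F_7, count y with y^2 = x^3 + 1 x + 6 mod 7:
  x = 1: RHS = 1, y in [1, 6]  -> 2 point(s)
  x = 2: RHS = 2, y in [3, 4]  -> 2 point(s)
  x = 3: RHS = 1, y in [1, 6]  -> 2 point(s)
  x = 4: RHS = 4, y in [2, 5]  -> 2 point(s)
  x = 6: RHS = 4, y in [2, 5]  -> 2 point(s)
Affine points: 10. Add the point at infinity: total = 11.

#E(F_7) = 11


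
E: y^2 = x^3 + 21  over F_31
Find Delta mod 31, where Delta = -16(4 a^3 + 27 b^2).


4 a^3 + 27 b^2 = 4*0^3 + 27*21^2 = 0 + 11907 = 11907
Delta = -16 * (11907) = -190512
Delta mod 31 = 14

Delta = 14 (mod 31)


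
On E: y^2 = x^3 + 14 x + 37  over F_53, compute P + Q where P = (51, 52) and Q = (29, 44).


P != Q, so use the chord formula.
s = (y2 - y1) / (x2 - x1) = (45) / (31) mod 53 = 10
x3 = s^2 - x1 - x2 mod 53 = 10^2 - 51 - 29 = 20
y3 = s (x1 - x3) - y1 mod 53 = 10 * (51 - 20) - 52 = 46

P + Q = (20, 46)


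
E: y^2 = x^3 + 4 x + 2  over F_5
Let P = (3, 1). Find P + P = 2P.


Doubling: s = (3 x1^2 + a) / (2 y1)
s = (3*3^2 + 4) / (2*1) mod 5 = 3
x3 = s^2 - 2 x1 mod 5 = 3^2 - 2*3 = 3
y3 = s (x1 - x3) - y1 mod 5 = 3 * (3 - 3) - 1 = 4

2P = (3, 4)


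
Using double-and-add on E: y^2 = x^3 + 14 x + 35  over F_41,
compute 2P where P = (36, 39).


k = 2 = 10_2 (binary, LSB first: 01)
Double-and-add from P = (36, 39):
  bit 0 = 0: acc unchanged = O
  bit 1 = 1: acc = O + (31, 24) = (31, 24)

2P = (31, 24)


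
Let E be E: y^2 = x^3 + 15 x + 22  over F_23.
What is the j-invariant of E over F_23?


Delta = -16(4 a^3 + 27 b^2) mod 23 = 21
-1728 * (4 a)^3 = -1728 * (4*15)^3 mod 23 = 2
j = 2 * 21^(-1) mod 23 = 22

j = 22 (mod 23)


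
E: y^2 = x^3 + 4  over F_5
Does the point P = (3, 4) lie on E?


Check whether y^2 = x^3 + 0 x + 4 (mod 5) for (x, y) = (3, 4).
LHS: y^2 = 4^2 mod 5 = 1
RHS: x^3 + 0 x + 4 = 3^3 + 0*3 + 4 mod 5 = 1
LHS = RHS

Yes, on the curve


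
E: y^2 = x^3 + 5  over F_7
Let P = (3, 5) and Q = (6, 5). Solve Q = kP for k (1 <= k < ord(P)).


Enumerate multiples of P until we hit Q = (6, 5):
  1P = (3, 5)
  2P = (5, 5)
  3P = (6, 2)
  4P = (6, 5)
Match found at i = 4.

k = 4


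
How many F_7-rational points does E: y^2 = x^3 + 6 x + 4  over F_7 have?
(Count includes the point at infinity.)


For each x in F_7, count y with y^2 = x^3 + 6 x + 4 mod 7:
  x = 0: RHS = 4, y in [2, 5]  -> 2 point(s)
  x = 1: RHS = 4, y in [2, 5]  -> 2 point(s)
  x = 3: RHS = 0, y in [0]  -> 1 point(s)
  x = 4: RHS = 1, y in [1, 6]  -> 2 point(s)
  x = 6: RHS = 4, y in [2, 5]  -> 2 point(s)
Affine points: 9. Add the point at infinity: total = 10.

#E(F_7) = 10


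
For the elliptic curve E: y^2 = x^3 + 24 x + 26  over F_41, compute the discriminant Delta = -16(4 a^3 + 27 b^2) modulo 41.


4 a^3 + 27 b^2 = 4*24^3 + 27*26^2 = 55296 + 18252 = 73548
Delta = -16 * (73548) = -1176768
Delta mod 41 = 14

Delta = 14 (mod 41)


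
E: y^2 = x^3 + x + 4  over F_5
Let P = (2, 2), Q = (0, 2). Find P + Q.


P != Q, so use the chord formula.
s = (y2 - y1) / (x2 - x1) = (0) / (3) mod 5 = 0
x3 = s^2 - x1 - x2 mod 5 = 0^2 - 2 - 0 = 3
y3 = s (x1 - x3) - y1 mod 5 = 0 * (2 - 3) - 2 = 3

P + Q = (3, 3)


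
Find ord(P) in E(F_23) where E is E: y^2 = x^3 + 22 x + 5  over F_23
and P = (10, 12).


Compute successive multiples of P until we hit O:
  1P = (10, 12)
  2P = (3, 11)
  3P = (18, 0)
  4P = (3, 12)
  5P = (10, 11)
  6P = O

ord(P) = 6
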